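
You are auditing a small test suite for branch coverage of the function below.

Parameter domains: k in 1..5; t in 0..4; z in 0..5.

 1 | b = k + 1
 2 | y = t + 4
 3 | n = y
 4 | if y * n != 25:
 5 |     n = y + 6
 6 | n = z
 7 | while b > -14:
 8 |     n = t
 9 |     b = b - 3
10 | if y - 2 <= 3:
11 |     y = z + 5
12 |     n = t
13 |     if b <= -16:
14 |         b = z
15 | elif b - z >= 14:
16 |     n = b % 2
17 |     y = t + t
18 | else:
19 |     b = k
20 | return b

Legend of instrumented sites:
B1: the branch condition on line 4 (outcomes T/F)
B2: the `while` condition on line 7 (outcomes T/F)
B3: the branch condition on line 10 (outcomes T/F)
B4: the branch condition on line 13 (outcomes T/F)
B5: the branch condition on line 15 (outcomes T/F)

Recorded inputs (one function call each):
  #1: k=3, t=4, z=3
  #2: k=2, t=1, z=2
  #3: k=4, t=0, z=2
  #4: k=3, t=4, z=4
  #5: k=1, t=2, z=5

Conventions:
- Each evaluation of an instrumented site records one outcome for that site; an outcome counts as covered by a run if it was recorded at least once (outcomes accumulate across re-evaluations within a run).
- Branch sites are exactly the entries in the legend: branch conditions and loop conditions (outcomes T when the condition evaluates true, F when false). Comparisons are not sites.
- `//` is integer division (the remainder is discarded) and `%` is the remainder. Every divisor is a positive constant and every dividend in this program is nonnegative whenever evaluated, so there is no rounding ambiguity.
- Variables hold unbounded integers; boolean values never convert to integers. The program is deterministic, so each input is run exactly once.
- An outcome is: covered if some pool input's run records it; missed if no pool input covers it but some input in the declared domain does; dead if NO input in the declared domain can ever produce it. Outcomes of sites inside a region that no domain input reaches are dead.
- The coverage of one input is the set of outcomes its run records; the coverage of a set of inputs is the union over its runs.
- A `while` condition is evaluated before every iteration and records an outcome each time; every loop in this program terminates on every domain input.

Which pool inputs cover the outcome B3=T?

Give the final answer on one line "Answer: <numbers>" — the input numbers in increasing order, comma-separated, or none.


input #1 (k=3, t=4, z=3): never hits B3=T
input #2 (k=2, t=1, z=2): hits B3=T
input #3 (k=4, t=0, z=2): hits B3=T
input #4 (k=3, t=4, z=4): never hits B3=T
input #5 (k=1, t=2, z=5): never hits B3=T
Answer: 2, 3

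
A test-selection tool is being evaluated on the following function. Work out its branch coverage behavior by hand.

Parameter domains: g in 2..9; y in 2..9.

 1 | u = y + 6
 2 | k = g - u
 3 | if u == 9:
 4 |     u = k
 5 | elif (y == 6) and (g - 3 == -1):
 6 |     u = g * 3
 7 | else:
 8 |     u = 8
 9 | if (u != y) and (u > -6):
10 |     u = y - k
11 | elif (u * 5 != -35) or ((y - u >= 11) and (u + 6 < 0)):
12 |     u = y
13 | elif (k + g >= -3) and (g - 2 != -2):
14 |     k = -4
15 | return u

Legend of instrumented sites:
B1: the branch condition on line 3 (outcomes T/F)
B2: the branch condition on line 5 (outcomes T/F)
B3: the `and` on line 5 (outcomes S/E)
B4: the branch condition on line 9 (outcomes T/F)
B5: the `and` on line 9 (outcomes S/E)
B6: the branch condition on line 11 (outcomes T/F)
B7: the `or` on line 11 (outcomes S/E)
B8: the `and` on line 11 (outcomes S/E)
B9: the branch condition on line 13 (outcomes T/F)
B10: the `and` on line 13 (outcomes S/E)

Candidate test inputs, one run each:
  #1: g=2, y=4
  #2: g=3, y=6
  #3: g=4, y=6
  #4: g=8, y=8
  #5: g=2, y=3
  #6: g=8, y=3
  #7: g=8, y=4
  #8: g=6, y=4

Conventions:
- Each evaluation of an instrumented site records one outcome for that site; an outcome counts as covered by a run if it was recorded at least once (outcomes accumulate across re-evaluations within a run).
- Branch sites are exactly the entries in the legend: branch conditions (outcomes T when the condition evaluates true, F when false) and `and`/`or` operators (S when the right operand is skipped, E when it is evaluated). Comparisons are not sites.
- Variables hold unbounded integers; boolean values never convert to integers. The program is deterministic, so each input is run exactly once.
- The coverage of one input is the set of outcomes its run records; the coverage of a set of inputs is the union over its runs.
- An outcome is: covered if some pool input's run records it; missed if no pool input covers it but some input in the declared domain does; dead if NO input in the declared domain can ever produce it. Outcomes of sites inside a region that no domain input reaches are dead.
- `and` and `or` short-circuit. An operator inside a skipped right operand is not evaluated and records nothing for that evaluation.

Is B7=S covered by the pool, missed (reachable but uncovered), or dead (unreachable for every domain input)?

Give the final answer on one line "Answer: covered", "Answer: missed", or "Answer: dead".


B7=S is recorded by pool input(s) 4 -> covered
Answer: covered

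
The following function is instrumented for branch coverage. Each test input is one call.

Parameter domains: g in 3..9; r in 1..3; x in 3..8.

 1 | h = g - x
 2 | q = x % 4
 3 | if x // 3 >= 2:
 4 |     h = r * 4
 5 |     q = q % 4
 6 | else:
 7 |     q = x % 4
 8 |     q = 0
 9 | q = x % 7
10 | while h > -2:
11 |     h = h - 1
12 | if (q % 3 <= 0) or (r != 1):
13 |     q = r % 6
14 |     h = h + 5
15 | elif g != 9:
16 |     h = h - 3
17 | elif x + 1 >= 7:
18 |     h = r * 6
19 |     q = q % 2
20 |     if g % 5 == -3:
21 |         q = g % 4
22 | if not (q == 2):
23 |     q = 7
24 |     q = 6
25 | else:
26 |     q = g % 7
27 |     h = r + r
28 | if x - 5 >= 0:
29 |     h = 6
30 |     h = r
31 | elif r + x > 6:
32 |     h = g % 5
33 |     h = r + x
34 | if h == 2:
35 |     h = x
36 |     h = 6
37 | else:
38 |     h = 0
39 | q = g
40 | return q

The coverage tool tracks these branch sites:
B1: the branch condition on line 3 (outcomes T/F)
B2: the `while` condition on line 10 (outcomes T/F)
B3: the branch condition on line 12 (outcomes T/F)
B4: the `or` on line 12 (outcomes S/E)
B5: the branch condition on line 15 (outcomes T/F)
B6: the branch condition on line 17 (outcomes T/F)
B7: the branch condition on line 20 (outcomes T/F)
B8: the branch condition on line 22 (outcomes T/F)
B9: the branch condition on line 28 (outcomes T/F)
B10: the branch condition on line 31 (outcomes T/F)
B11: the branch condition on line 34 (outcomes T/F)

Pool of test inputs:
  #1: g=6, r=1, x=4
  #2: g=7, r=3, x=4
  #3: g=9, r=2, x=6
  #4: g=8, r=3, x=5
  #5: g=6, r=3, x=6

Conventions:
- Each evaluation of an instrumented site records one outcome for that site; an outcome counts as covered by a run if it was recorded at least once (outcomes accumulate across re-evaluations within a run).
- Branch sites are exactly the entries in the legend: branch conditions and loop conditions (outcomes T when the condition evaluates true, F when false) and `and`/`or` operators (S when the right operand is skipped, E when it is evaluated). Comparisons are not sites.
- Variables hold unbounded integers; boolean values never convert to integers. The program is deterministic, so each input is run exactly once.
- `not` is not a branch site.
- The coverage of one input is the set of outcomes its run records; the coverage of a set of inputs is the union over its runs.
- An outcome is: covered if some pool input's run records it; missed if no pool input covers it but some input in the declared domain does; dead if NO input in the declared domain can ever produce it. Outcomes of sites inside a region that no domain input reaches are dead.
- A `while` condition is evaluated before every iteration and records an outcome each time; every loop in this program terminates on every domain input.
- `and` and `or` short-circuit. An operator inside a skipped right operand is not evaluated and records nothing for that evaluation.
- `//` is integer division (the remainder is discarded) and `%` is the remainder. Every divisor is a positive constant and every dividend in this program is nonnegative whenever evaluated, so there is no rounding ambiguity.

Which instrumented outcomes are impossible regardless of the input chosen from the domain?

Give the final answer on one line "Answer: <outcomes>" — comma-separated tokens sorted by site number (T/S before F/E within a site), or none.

exhaustive pass over the 126-input domain:
  B7=T: no domain input ever produces it -> dead
  reachable outcomes have witnesses, e.g. B1=T (e.g. g=3, r=1, x=6), B1=F (e.g. g=3, r=1, x=3), B2=T (e.g. g=3, r=1, x=3), B2=F (e.g. g=3, r=1, x=3)

Answer: B7=T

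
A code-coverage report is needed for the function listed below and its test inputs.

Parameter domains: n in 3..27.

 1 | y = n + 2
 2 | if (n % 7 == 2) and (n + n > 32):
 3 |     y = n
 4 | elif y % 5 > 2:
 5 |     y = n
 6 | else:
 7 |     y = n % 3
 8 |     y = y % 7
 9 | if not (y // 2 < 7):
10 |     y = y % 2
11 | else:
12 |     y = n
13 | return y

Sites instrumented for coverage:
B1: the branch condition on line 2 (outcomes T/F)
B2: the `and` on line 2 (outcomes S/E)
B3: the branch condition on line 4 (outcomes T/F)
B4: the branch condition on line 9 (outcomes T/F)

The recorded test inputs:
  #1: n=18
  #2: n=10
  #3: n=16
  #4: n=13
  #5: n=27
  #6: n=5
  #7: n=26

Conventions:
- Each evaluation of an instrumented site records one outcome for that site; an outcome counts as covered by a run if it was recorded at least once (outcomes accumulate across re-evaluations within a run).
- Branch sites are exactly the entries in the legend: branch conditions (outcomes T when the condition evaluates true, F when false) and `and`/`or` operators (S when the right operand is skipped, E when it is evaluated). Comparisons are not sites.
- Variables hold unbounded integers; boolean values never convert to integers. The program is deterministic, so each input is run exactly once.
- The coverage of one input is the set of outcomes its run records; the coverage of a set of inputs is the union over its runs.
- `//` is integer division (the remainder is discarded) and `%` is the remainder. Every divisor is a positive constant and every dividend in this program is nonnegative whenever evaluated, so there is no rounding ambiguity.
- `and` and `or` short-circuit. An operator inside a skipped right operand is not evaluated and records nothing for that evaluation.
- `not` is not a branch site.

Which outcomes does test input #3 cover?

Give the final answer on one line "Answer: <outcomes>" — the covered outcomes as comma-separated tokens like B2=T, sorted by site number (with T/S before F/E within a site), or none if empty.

Simulating input #3 (n=16) step by step:
  B2->E, B1->F, B3->T, B4->T
distinct outcomes covered: B1=F, B2=E, B3=T, B4=T

Answer: B1=F, B2=E, B3=T, B4=T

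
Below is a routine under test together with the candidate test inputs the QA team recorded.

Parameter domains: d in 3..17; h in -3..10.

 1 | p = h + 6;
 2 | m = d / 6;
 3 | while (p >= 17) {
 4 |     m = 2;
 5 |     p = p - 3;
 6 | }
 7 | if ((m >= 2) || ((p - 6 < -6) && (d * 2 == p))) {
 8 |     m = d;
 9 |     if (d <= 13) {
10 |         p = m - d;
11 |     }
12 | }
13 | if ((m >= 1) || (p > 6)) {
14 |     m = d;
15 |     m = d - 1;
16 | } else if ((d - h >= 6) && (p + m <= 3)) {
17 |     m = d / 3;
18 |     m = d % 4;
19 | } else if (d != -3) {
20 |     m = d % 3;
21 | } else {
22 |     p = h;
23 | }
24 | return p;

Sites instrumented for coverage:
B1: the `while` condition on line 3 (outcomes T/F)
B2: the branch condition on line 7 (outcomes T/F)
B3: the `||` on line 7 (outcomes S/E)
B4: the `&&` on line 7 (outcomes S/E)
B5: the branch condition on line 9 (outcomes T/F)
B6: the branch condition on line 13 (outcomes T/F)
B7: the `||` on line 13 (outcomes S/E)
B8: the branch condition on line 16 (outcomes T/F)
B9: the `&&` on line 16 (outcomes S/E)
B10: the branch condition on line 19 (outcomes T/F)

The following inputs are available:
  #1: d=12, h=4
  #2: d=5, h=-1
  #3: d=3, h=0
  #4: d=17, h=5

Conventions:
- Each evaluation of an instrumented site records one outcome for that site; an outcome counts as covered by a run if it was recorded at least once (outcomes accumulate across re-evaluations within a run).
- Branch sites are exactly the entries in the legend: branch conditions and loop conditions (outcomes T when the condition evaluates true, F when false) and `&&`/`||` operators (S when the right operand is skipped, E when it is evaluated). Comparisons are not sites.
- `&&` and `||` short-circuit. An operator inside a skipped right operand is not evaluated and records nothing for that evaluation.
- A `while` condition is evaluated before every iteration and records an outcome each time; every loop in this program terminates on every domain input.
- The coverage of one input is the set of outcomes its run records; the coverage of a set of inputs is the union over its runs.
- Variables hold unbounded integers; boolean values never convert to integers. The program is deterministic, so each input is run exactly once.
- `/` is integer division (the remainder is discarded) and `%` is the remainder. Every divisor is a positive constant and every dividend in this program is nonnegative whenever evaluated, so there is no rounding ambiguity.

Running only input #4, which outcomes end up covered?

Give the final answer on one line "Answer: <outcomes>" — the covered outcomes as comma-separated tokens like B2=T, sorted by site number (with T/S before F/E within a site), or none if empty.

Running input #4 (d=17, h=5), event by event:
  B1->F, B3->S, B2->T, B5->F, B7->S, B6->T
as a set, this run covers: B1=F, B2=T, B3=S, B5=F, B6=T, B7=S

Answer: B1=F, B2=T, B3=S, B5=F, B6=T, B7=S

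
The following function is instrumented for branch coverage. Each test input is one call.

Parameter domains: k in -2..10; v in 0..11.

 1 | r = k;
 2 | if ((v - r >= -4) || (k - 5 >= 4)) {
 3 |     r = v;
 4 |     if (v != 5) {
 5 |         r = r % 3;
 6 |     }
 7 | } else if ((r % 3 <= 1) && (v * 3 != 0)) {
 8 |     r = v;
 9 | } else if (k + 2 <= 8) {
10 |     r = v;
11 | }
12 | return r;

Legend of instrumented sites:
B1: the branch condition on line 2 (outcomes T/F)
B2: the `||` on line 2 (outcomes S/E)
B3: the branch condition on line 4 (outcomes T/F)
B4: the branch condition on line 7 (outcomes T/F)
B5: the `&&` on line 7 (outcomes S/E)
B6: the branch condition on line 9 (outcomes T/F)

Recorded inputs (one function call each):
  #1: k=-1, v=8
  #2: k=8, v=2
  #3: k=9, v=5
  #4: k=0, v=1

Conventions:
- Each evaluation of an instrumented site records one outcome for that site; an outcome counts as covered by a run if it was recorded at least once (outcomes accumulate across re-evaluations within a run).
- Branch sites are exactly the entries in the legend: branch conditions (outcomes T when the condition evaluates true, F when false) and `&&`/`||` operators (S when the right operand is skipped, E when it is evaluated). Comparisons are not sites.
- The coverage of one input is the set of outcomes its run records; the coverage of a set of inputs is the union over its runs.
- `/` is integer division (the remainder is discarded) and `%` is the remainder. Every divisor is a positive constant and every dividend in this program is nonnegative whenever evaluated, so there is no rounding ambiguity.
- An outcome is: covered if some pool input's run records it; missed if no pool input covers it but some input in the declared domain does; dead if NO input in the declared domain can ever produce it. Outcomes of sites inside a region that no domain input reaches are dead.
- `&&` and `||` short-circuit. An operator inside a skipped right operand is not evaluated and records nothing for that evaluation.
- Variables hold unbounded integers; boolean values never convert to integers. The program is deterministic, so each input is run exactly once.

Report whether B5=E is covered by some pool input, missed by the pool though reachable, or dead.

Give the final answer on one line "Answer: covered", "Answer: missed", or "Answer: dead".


no pool input records B5=E
but domain input (k=6, v=0) does record it -> reachable, so missed
Answer: missed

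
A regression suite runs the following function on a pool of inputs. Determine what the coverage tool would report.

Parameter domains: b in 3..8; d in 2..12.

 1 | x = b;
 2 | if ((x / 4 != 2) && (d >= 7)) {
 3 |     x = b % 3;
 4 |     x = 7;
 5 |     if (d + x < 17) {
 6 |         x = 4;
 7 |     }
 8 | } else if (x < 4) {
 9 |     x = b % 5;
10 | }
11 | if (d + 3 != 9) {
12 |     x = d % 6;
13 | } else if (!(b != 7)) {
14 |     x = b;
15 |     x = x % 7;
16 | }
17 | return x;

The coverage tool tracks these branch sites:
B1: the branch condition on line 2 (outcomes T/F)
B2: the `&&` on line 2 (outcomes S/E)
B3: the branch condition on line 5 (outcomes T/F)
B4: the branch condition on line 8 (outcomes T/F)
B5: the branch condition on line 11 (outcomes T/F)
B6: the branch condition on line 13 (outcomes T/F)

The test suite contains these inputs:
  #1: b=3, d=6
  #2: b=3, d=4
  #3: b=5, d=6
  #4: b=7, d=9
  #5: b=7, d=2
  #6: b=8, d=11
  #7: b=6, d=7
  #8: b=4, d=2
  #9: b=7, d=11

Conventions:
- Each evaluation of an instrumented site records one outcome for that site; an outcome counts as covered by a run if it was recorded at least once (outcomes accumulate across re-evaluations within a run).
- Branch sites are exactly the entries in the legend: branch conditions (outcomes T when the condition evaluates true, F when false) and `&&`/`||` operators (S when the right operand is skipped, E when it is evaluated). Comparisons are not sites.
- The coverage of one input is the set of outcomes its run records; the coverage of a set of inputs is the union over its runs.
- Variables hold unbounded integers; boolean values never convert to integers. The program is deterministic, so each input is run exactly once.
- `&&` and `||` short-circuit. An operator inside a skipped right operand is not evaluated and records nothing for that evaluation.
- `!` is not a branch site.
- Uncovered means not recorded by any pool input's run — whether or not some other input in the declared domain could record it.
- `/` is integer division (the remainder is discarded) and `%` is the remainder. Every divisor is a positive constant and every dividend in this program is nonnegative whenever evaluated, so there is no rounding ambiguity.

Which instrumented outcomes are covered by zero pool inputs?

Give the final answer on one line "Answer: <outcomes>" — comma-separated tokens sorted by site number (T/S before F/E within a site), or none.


run #1 (b=3, d=6) runs B2->E, B1->F, B4->T, B5->F, B6->F; records B1=F, B2=E, B4=T, B5=F, B6=F
run #2 (b=3, d=4) runs B2->E, B1->F, B4->T, B5->T; records B1=F, B2=E, B4=T, B5=T
run #3 (b=5, d=6) runs B2->E, B1->F, B4->F, B5->F, B6->F; records B1=F, B2=E, B4=F, B5=F, B6=F
run #4 (b=7, d=9) runs B2->E, B1->T, B3->T, B5->T; records B1=T, B2=E, B3=T, B5=T
run #5 (b=7, d=2) runs B2->E, B1->F, B4->F, B5->T; records B1=F, B2=E, B4=F, B5=T
run #6 (b=8, d=11) runs B2->S, B1->F, B4->F, B5->T; records B1=F, B2=S, B4=F, B5=T
run #7 (b=6, d=7) runs B2->E, B1->T, B3->T, B5->T; records B1=T, B2=E, B3=T, B5=T
run #8 (b=4, d=2) runs B2->E, B1->F, B4->F, B5->T; records B1=F, B2=E, B4=F, B5=T
run #9 (b=7, d=11) runs B2->E, B1->T, B3->F, B5->T; records B1=T, B2=E, B3=F, B5=T
union over the pool: B1=T, B1=F, B2=S, B2=E, B3=T, B3=F, B4=T, B4=F, B5=T, B5=F, B6=F
uncovered (1 of 12): B6=T
Answer: B6=T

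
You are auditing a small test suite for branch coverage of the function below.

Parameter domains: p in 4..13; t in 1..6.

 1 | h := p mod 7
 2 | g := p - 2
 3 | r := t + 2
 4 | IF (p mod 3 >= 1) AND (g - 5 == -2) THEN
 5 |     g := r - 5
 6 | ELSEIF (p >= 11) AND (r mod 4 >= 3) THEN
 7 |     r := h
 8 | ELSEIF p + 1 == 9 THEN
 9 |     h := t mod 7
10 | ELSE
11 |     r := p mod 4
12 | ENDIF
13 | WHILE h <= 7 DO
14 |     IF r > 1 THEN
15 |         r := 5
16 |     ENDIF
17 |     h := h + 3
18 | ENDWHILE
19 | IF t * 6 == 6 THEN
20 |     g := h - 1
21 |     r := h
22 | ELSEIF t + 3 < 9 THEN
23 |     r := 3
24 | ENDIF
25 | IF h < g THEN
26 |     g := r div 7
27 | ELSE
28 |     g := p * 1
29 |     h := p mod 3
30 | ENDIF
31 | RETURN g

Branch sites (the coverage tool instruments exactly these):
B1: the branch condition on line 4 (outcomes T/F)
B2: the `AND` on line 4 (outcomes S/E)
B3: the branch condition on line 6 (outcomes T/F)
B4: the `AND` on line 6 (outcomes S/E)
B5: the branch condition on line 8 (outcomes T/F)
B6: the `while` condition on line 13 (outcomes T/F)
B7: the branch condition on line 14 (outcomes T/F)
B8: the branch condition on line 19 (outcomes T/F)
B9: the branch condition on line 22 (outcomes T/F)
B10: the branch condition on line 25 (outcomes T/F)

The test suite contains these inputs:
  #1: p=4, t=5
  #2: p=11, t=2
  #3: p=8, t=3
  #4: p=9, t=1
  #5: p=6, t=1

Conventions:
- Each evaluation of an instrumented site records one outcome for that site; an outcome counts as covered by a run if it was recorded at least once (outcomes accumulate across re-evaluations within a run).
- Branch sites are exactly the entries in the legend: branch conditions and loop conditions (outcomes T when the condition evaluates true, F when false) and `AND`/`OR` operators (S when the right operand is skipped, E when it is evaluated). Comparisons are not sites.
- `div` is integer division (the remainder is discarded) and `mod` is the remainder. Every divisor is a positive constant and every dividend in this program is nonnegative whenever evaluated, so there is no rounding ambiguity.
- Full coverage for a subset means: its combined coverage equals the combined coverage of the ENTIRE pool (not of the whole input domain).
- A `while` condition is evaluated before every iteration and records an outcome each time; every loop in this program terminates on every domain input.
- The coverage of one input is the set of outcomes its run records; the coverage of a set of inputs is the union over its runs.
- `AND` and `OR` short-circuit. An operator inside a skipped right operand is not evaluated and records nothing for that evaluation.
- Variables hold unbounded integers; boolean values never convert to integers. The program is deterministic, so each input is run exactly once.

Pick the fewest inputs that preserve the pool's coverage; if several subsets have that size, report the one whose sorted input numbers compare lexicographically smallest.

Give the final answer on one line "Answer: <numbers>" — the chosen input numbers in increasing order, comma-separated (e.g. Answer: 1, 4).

input #1 (p=4, t=5): events B2->E, B1->F, B4->S, B3->F, B5->F, B6->T, B7->F, B6->T, B7->F, B6->F, B8->F, B9->T, B10->F; covers B1=F, B2=E, B3=F, B4=S, B5=F, B6=T, B6=F, B7=F, B8=F, B9=T, B10=F
input #2 (p=11, t=2): events B2->E, B1->F, B4->E, B3->F, B5->F, B6->T, B7->T, B6->T, B7->T, B6->F, B8->F, B9->T, B10->F; covers B1=F, B2=E, B3=F, B4=E, B5=F, B6=T, B6=F, B7=T, B8=F, B9=T, B10=F
input #3 (p=8, t=3): events B2->E, B1->F, B4->S, B3->F, B5->T, B6->T, B7->T, B6->T, B7->T, B6->F, B8->F, B9->T, B10->F; covers B1=F, B2=E, B3=F, B4=S, B5=T, B6=T, B6=F, B7=T, B8=F, B9=T, B10=F
input #4 (p=9, t=1): events B2->S, B1->F, B4->S, B3->F, B5->F, B6->T, B7->F, B6->T, B7->F, B6->F, B8->T, B10->F; covers B1=F, B2=S, B3=F, B4=S, B5=F, B6=T, B6=F, B7=F, B8=T, B10=F
input #5 (p=6, t=1): events B2->S, B1->F, B4->S, B3->F, B5->F, B6->T, B7->T, B6->F, B8->T, B10->F; covers B1=F, B2=S, B3=F, B4=S, B5=F, B6=T, B6=F, B7=T, B8=T, B10=F
together the pool reaches 16 outcomes: B1=F, B2=S, B2=E, B3=F, B4=S, B4=E, B5=T, B5=F, B6=T, B6=F, B7=T, B7=F, B8=T, B8=F, B9=T, B10=F
checked all size-1 subsets: none covers 16 outcomes (max 11/16)
checked all size-2 subsets: none covers 16 outcomes (max 15/16)
the canonical winner is {2, 3, 4}: size 3, full 16-outcome coverage, earliest index list among size-3 covers

Answer: 2, 3, 4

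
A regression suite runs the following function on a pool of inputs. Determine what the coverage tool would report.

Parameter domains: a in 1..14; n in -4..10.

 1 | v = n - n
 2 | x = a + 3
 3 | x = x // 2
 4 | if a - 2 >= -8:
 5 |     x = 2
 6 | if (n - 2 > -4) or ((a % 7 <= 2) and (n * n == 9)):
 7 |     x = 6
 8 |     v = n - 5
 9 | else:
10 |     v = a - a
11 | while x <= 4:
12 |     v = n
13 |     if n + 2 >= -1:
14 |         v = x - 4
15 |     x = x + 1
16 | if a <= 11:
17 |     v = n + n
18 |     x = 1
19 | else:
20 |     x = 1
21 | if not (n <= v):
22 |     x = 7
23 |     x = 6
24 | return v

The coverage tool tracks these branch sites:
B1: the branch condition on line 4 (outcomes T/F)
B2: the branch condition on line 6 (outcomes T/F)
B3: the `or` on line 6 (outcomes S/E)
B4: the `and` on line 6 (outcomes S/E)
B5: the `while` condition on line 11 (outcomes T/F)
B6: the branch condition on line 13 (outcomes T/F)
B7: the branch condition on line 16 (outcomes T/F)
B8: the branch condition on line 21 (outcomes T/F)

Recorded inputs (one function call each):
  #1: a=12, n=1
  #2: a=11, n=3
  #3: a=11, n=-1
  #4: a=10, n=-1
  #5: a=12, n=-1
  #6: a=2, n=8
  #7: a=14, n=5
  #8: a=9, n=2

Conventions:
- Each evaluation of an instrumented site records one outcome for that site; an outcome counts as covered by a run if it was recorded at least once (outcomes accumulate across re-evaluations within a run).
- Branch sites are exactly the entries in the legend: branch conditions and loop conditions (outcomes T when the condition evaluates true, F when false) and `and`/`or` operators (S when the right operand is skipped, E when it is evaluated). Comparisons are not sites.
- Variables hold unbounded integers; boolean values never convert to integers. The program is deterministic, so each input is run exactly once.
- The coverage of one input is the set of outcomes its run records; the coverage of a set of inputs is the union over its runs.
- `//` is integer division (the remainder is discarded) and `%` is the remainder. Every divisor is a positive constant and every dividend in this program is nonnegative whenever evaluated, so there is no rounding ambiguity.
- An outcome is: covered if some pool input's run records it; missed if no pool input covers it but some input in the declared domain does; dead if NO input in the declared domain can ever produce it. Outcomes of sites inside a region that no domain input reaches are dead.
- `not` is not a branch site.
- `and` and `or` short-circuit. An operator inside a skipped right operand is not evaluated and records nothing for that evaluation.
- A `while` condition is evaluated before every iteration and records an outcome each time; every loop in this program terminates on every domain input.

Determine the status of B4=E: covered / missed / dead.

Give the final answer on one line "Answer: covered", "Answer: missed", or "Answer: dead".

no pool input records B4=E
but domain input (a=1, n=-4) does record it -> reachable, so missed

Answer: missed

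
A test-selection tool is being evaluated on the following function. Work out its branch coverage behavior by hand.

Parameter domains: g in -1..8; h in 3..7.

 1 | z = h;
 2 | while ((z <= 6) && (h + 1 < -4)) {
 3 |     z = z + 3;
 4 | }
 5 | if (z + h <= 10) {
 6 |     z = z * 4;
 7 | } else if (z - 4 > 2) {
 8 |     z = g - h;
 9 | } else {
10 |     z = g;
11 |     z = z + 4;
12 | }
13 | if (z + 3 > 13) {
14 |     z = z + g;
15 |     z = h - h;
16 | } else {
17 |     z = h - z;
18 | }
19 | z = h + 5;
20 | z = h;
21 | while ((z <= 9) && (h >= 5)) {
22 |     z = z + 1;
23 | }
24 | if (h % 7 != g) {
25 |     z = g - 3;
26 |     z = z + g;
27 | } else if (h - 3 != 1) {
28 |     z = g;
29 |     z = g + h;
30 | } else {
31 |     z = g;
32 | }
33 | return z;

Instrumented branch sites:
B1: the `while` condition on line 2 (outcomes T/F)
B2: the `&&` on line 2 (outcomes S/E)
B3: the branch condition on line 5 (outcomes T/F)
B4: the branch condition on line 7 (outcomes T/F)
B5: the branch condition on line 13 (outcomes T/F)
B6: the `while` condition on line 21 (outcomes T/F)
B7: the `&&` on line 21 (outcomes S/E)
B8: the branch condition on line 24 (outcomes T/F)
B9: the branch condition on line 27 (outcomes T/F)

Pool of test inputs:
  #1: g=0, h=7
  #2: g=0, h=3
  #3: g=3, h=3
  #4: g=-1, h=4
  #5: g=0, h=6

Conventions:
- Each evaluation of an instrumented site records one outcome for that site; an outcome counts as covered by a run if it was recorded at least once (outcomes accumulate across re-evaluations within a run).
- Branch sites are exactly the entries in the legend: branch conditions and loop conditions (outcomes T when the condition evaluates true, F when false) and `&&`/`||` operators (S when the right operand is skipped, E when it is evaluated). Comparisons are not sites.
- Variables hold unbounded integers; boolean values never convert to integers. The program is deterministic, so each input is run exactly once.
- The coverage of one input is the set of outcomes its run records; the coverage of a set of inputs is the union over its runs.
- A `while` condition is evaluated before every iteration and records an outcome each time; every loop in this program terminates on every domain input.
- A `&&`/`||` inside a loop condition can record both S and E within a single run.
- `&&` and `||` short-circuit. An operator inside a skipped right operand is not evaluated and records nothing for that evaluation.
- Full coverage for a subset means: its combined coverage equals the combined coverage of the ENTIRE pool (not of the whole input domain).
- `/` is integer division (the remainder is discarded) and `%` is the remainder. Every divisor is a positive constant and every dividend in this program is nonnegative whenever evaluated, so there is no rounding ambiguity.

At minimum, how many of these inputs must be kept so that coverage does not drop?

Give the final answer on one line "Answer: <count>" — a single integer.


run #1 (g=0, h=7) records B1=F, B2=S, B3=F, B4=T, B5=F, B6=T, B6=F, B7=S, B7=E, B8=F, B9=T
run #2 (g=0, h=3) records B1=F, B2=E, B3=T, B5=T, B6=F, B7=E, B8=T
run #3 (g=3, h=3) records B1=F, B2=E, B3=T, B5=T, B6=F, B7=E, B8=F, B9=T
run #4 (g=-1, h=4) records B1=F, B2=E, B3=T, B5=T, B6=F, B7=E, B8=T
run #5 (g=0, h=6) records B1=F, B2=E, B3=F, B4=F, B5=F, B6=T, B6=F, B7=S, B7=E, B8=T
together the pool reaches 16 outcomes: B1=F, B2=S, B2=E, B3=T, B3=F, B4=T, B4=F, B5=T, B5=F, B6=T, B6=F, B7=S, B7=E, B8=T, B8=F, B9=T
no size-1 subset reaches all 16 outcomes (best union: 11/16)
no size-2 subset reaches all 16 outcomes (best union: 15/16)
the canonical winner is {1, 2, 5}: size 3, full 16-outcome coverage, earliest index list among size-3 covers
Answer: 3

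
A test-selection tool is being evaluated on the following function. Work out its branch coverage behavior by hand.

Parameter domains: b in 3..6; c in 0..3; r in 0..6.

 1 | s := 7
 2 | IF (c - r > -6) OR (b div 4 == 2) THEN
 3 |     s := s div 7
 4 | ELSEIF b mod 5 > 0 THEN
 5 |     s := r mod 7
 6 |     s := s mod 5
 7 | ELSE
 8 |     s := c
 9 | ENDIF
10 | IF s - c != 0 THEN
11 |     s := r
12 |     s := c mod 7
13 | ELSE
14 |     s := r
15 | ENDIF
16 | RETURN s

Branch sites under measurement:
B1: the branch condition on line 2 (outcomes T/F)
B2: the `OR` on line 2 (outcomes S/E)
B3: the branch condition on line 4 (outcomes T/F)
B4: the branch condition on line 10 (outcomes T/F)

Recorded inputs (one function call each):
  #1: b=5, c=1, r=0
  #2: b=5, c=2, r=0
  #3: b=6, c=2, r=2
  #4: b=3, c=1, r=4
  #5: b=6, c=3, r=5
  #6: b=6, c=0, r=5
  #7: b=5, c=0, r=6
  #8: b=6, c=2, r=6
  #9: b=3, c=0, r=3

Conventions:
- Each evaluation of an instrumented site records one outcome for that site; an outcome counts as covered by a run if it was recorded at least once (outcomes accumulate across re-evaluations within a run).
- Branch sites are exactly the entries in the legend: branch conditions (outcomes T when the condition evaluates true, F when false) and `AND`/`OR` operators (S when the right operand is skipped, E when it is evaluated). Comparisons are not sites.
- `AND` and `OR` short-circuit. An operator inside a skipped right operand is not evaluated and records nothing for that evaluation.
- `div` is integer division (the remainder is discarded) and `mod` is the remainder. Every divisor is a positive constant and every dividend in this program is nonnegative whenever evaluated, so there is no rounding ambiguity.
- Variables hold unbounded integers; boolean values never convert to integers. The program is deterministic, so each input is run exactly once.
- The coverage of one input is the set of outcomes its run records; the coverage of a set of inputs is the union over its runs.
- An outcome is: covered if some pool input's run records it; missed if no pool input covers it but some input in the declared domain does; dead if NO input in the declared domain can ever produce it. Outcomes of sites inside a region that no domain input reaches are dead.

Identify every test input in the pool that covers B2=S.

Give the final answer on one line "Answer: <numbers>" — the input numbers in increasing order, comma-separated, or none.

input #1 (b=5, c=1, r=0): covers B2=S
input #2 (b=5, c=2, r=0): covers B2=S
input #3 (b=6, c=2, r=2): covers B2=S
input #4 (b=3, c=1, r=4): covers B2=S
input #5 (b=6, c=3, r=5): covers B2=S
input #6 (b=6, c=0, r=5): covers B2=S
input #7 (b=5, c=0, r=6): misses B2=S
input #8 (b=6, c=2, r=6): covers B2=S
input #9 (b=3, c=0, r=3): covers B2=S

Answer: 1, 2, 3, 4, 5, 6, 8, 9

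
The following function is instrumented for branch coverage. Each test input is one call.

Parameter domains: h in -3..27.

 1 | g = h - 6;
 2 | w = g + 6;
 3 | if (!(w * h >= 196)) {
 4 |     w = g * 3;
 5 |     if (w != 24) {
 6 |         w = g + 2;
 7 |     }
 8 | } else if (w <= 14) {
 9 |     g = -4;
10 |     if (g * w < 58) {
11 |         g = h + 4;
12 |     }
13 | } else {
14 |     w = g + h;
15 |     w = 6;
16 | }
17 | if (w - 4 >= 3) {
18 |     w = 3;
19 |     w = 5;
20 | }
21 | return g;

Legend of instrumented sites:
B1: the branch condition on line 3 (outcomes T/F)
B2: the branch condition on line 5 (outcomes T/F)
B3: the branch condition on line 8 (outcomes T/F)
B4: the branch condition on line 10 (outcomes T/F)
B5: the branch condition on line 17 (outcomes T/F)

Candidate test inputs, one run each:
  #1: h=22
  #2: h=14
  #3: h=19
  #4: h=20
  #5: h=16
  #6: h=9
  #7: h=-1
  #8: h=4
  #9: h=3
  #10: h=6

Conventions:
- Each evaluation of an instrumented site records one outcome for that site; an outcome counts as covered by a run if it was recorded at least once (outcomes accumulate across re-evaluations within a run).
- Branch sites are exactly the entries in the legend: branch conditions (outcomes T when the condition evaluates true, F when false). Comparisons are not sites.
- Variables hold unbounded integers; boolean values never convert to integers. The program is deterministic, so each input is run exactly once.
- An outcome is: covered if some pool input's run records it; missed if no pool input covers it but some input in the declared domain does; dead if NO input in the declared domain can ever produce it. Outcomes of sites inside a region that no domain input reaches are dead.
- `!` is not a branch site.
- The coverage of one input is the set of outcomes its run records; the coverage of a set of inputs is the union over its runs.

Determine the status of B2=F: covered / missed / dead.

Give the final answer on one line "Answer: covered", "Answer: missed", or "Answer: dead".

no pool input records B2=F
checking all 31 inputs in the declared domain: B2=F is never recorded -> dead

Answer: dead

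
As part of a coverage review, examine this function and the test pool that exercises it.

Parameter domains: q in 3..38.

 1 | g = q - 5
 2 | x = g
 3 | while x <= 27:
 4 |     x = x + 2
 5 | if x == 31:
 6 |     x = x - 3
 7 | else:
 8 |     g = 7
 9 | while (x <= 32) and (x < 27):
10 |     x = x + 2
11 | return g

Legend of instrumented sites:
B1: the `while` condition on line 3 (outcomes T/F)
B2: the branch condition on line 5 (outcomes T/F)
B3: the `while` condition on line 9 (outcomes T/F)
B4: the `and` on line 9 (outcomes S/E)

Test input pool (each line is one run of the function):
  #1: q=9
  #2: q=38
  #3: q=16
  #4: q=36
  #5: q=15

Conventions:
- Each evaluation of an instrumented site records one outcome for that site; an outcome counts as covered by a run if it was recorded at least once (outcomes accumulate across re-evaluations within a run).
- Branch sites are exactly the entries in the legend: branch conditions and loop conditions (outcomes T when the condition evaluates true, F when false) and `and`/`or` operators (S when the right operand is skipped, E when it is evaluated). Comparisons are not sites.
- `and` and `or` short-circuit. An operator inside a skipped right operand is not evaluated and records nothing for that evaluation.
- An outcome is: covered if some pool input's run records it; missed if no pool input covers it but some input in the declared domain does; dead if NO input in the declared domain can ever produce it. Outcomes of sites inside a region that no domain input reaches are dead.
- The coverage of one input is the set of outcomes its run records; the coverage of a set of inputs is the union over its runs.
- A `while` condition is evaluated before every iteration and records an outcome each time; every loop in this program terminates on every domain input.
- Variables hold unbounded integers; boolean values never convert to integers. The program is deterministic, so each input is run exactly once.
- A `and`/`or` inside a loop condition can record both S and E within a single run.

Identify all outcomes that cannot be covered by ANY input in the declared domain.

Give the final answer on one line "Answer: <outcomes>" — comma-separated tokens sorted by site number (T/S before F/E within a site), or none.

sweeping the full domain (36 inputs) for each outcome:
  B3=T: unreachable across the whole domain -> dead
  reachable outcomes have witnesses, e.g. B1=T (e.g. q=3), B1=F (e.g. q=3), B2=T (e.g. q=36), B2=F (e.g. q=3)

Answer: B3=T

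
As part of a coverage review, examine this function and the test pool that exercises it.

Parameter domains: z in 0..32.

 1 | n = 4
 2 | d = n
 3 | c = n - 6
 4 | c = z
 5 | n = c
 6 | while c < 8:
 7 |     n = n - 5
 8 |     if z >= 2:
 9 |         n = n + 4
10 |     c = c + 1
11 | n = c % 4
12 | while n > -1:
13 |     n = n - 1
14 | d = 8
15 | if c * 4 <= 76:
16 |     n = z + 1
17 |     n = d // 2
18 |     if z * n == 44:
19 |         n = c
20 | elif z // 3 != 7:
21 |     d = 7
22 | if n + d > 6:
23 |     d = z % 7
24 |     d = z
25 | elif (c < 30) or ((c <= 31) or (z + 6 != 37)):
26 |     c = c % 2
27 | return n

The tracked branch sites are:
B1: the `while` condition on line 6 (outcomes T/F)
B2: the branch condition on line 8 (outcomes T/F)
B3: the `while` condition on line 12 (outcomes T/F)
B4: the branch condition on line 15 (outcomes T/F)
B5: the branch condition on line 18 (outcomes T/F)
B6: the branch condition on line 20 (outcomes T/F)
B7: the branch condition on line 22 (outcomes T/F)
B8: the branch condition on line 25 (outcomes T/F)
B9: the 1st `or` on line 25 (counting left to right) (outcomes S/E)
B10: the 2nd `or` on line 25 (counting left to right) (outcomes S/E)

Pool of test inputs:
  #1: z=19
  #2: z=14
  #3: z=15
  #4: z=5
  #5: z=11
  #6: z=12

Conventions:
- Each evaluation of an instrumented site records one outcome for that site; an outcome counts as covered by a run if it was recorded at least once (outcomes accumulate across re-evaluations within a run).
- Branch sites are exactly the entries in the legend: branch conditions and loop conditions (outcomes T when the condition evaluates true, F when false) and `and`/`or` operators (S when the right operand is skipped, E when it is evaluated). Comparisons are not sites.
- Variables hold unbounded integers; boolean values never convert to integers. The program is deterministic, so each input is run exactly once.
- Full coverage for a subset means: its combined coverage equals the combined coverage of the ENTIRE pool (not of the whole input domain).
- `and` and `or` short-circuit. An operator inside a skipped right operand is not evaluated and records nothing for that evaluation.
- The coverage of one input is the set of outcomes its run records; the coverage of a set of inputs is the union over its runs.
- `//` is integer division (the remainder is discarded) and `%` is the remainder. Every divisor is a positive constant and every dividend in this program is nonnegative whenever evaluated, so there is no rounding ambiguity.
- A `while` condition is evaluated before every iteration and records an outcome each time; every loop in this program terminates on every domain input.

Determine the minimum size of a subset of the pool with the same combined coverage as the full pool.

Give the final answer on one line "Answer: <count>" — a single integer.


run #1 (z=19) runs B1->F, B3->T, B3->T, B3->T, B3->T, B3->F, B4->T, B5->F, B7->T; records B1=F, B3=T, B3=F, B4=T, B5=F, B7=T
run #2 (z=14) runs B1->F, B3->T, B3->T, B3->T, B3->F, B4->T, B5->F, B7->T; records B1=F, B3=T, B3=F, B4=T, B5=F, B7=T
run #3 (z=15) runs B1->F, B3->T, B3->T, B3->T, B3->T, B3->F, B4->T, B5->F, B7->T; records B1=F, B3=T, B3=F, B4=T, B5=F, B7=T
run #4 (z=5) runs B1->T, B2->T, B1->T, B2->T, B1->T, B2->T, B1->F, B3->T, B3->F, B4->T, B5->F, B7->T; records B1=T, B1=F, B2=T, B3=T, B3=F, B4=T, B5=F, B7=T
run #5 (z=11) runs B1->F, B3->T, B3->T, B3->T, B3->T, B3->F, B4->T, B5->T, B7->T; records B1=F, B3=T, B3=F, B4=T, B5=T, B7=T
run #6 (z=12) runs B1->F, B3->T, B3->F, B4->T, B5->F, B7->T; records B1=F, B3=T, B3=F, B4=T, B5=F, B7=T
union over all inputs: B1=T, B1=F, B2=T, B3=T, B3=F, B4=T, B5=T, B5=F, B7=T (9 outcomes)
no size-1 subset reaches all 9 outcomes (best union: 8/9)
inputs {4, 5} (size 2) cover everything; no size-2 subset with a lexicographically smaller index list covers all 9
Answer: 2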